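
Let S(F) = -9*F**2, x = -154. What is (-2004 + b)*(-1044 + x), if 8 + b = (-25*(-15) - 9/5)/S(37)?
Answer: 49497816316/20535 ≈ 2.4104e+6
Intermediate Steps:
b = -164902/20535 (b = -8 + (-25*(-15) - 9/5)/((-9*37**2)) = -8 + (375 - 9*1/5)/((-9*1369)) = -8 + (375 - 9/5)/(-12321) = -8 + (1866/5)*(-1/12321) = -8 - 622/20535 = -164902/20535 ≈ -8.0303)
(-2004 + b)*(-1044 + x) = (-2004 - 164902/20535)*(-1044 - 154) = -41317042/20535*(-1198) = 49497816316/20535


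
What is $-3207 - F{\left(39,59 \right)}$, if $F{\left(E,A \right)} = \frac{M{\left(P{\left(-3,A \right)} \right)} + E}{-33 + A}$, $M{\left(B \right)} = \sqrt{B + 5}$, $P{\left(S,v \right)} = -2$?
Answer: $- \frac{6417}{2} - \frac{\sqrt{3}}{26} \approx -3208.6$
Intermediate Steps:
$M{\left(B \right)} = \sqrt{5 + B}$
$F{\left(E,A \right)} = \frac{E + \sqrt{3}}{-33 + A}$ ($F{\left(E,A \right)} = \frac{\sqrt{5 - 2} + E}{-33 + A} = \frac{\sqrt{3} + E}{-33 + A} = \frac{E + \sqrt{3}}{-33 + A}$)
$-3207 - F{\left(39,59 \right)} = -3207 - \frac{39 + \sqrt{3}}{-33 + 59} = -3207 - \frac{39 + \sqrt{3}}{26} = -3207 - \left(\frac{3}{2} + \frac{\sqrt{3}}{26}\right) = - \frac{6417}{2} - \frac{\sqrt{3}}{26}$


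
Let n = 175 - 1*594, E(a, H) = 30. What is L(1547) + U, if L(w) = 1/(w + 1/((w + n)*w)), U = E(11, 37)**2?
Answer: 2429587522716/2699539753 ≈ 900.00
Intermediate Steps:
n = -419 (n = 175 - 594 = -419)
U = 900 (U = 30**2 = 900)
L(w) = 1/(w + 1/(w*(-419 + w))) (L(w) = 1/(w + 1/((w - 419)*w)) = 1/(w + 1/((-419 + w)*w)) = 1/(w + 1/(w*(-419 + w))))
L(1547) + U = 1547*(-419 + 1547)/(1 + 1547**3 - 419*1547**2) + 900 = 1547*1128/(1 + 3702294323 - 419*2393209) + 900 = 1547*1128/(1 + 3702294323 - 1002754571) + 900 = 1547*1128/2699539753 + 900 = 1547*(1/2699539753)*1128 + 900 = 1745016/2699539753 + 900 = 2429587522716/2699539753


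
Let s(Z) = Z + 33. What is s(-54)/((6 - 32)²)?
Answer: -21/676 ≈ -0.031065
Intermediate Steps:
s(Z) = 33 + Z
s(-54)/((6 - 32)²) = (33 - 54)/((6 - 32)²) = -21/((-26)²) = -21/676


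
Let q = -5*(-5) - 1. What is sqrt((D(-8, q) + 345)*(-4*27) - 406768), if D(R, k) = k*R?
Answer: 2*I*sqrt(105823) ≈ 650.61*I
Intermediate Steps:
q = 24 (q = 25 - 1 = 24)
D(R, k) = R*k
sqrt((D(-8, q) + 345)*(-4*27) - 406768) = sqrt((-8*24 + 345)*(-4*27) - 406768) = sqrt((-192 + 345)*(-108) - 406768) = sqrt(153*(-108) - 406768) = sqrt(-16524 - 406768) = sqrt(-423292) = 2*I*sqrt(105823)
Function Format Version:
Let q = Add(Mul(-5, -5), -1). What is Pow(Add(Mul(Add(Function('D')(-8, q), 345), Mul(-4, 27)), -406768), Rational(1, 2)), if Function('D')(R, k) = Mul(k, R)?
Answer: Mul(2, I, Pow(105823, Rational(1, 2))) ≈ Mul(650.61, I)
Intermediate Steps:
q = 24 (q = Add(25, -1) = 24)
Function('D')(R, k) = Mul(R, k)
Pow(Add(Mul(Add(Function('D')(-8, q), 345), Mul(-4, 27)), -406768), Rational(1, 2)) = Pow(Add(Mul(Add(Mul(-8, 24), 345), Mul(-4, 27)), -406768), Rational(1, 2)) = Pow(Add(Mul(Add(-192, 345), -108), -406768), Rational(1, 2)) = Pow(Add(Mul(153, -108), -406768), Rational(1, 2)) = Pow(Add(-16524, -406768), Rational(1, 2)) = Pow(-423292, Rational(1, 2)) = Mul(2, I, Pow(105823, Rational(1, 2)))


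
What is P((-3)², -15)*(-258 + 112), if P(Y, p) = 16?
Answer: -2336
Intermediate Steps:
P((-3)², -15)*(-258 + 112) = 16*(-258 + 112) = 16*(-146) = -2336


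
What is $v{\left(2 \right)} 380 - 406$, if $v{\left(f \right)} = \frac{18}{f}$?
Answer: $3014$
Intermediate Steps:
$v{\left(2 \right)} 380 - 406 = \frac{18}{2} \cdot 380 - 406 = 18 \cdot \frac{1}{2} \cdot 380 - 406 = 9 \cdot 380 - 406 = 3420 - 406 = 3014$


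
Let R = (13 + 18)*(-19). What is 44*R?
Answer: -25916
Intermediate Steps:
R = -589 (R = 31*(-19) = -589)
44*R = 44*(-589) = -25916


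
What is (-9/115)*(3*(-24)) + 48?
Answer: 6168/115 ≈ 53.635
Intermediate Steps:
(-9/115)*(3*(-24)) + 48 = -9*1/115*(-72) + 48 = -9/115*(-72) + 48 = 648/115 + 48 = 6168/115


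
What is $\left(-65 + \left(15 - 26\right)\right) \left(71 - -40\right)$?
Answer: $-8436$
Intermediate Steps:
$\left(-65 + \left(15 - 26\right)\right) \left(71 - -40\right) = \left(-65 - 11\right) \left(71 + 40\right) = \left(-76\right) 111 = -8436$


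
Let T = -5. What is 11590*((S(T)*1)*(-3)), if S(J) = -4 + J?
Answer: 312930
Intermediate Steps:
11590*((S(T)*1)*(-3)) = 11590*(((-4 - 5)*1)*(-3)) = 11590*(-9*1*(-3)) = 11590*(-9*(-3)) = 11590*27 = 312930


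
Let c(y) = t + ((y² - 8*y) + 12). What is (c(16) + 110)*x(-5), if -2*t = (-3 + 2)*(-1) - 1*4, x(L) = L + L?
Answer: -2515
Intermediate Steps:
x(L) = 2*L
t = 3/2 (t = -((-3 + 2)*(-1) - 1*4)/2 = -(-1*(-1) - 4)/2 = -(1 - 4)/2 = -½*(-3) = 3/2 ≈ 1.5000)
c(y) = 27/2 + y² - 8*y (c(y) = 3/2 + ((y² - 8*y) + 12) = 3/2 + (12 + y² - 8*y) = 27/2 + y² - 8*y)
(c(16) + 110)*x(-5) = ((27/2 + 16² - 8*16) + 110)*(2*(-5)) = ((27/2 + 256 - 128) + 110)*(-10) = (283/2 + 110)*(-10) = (503/2)*(-10) = -2515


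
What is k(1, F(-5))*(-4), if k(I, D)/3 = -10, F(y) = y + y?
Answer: 120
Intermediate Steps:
F(y) = 2*y
k(I, D) = -30 (k(I, D) = 3*(-10) = -30)
k(1, F(-5))*(-4) = -30*(-4) = 120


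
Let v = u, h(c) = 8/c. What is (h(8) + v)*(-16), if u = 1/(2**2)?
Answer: -20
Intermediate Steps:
u = 1/4 ≈ 0.25000
v = 1/4 ≈ 0.25000
(h(8) + v)*(-16) = (8/8 + 1/4)*(-16) = (8*(1/8) + 1/4)*(-16) = (1 + 1/4)*(-16) = (5/4)*(-16) = -20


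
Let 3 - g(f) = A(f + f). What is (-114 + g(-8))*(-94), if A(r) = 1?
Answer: 10528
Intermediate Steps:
g(f) = 2 (g(f) = 3 - 1*1 = 3 - 1 = 2)
(-114 + g(-8))*(-94) = (-114 + 2)*(-94) = -112*(-94) = 10528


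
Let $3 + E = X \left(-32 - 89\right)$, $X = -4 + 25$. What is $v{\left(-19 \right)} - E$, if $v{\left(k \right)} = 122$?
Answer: $2666$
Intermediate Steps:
$X = 21$
$E = -2544$ ($E = -3 + 21 \left(-32 - 89\right) = -3 + 21 \left(-121\right) = -3 - 2541 = -2544$)
$v{\left(-19 \right)} - E = 122 - -2544 = 122 + 2544 = 2666$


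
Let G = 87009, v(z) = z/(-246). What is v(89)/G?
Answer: -89/21404214 ≈ -4.1581e-6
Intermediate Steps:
v(z) = -z/246 (v(z) = z*(-1/246) = -z/246)
v(89)/G = -1/246*89/87009 = -89/246*1/87009 = -89/21404214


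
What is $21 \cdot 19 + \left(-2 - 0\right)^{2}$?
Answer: $403$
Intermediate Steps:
$21 \cdot 19 + \left(-2 - 0\right)^{2} = 399 + \left(-2 + 0\right)^{2} = 399 + \left(-2\right)^{2} = 399 + 4 = 403$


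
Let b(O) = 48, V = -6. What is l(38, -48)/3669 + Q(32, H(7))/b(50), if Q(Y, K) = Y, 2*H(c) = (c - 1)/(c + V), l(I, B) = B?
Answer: 2398/3669 ≈ 0.65358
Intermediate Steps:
H(c) = (-1 + c)/(2*(-6 + c)) (H(c) = ((c - 1)/(c - 6))/2 = ((-1 + c)/(-6 + c))/2 = (-1 + c)/(2*(-6 + c)))
l(38, -48)/3669 + Q(32, H(7))/b(50) = -48/3669 + 32/48 = -48*1/3669 + 32*(1/48) = -16/1223 + ⅔ = 2398/3669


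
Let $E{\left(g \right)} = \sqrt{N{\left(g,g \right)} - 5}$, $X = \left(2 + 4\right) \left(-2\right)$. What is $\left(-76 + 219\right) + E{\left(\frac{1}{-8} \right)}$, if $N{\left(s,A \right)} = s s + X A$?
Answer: $143 + \frac{i \sqrt{223}}{8} \approx 143.0 + 1.8666 i$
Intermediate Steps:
$X = -12$ ($X = 6 \left(-2\right) = -12$)
$N{\left(s,A \right)} = s^{2} - 12 A$ ($N{\left(s,A \right)} = s s - 12 A = s^{2} - 12 A$)
$E{\left(g \right)} = \sqrt{-5 + g^{2} - 12 g}$ ($E{\left(g \right)} = \sqrt{\left(g^{2} - 12 g\right) - 5} = \sqrt{-5 + g^{2} - 12 g}$)
$\left(-76 + 219\right) + E{\left(\frac{1}{-8} \right)} = \left(-76 + 219\right) + \sqrt{-5 + \left(\frac{1}{-8}\right)^{2} - \frac{12}{-8}} = 143 + \sqrt{-5 + \left(- \frac{1}{8}\right)^{2} - - \frac{3}{2}} = 143 + \sqrt{-5 + \frac{1}{64} + \frac{3}{2}} = 143 + \sqrt{- \frac{223}{64}} = 143 + \frac{i \sqrt{223}}{8}$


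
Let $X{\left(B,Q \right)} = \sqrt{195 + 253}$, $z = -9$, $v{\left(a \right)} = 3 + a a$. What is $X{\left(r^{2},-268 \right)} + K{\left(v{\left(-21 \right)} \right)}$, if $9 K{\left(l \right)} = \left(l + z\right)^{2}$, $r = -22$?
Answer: $21025 + 8 \sqrt{7} \approx 21046.0$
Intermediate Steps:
$v{\left(a \right)} = 3 + a^{2}$
$X{\left(B,Q \right)} = 8 \sqrt{7}$ ($X{\left(B,Q \right)} = \sqrt{448} = 8 \sqrt{7}$)
$K{\left(l \right)} = \frac{\left(-9 + l\right)^{2}}{9}$ ($K{\left(l \right)} = \frac{\left(l - 9\right)^{2}}{9} = \frac{\left(-9 + l\right)^{2}}{9}$)
$X{\left(r^{2},-268 \right)} + K{\left(v{\left(-21 \right)} \right)} = 8 \sqrt{7} + \frac{\left(-9 + \left(3 + \left(-21\right)^{2}\right)\right)^{2}}{9} = 8 \sqrt{7} + \frac{\left(-9 + \left(3 + 441\right)\right)^{2}}{9} = 8 \sqrt{7} + \frac{\left(-9 + 444\right)^{2}}{9} = 8 \sqrt{7} + \frac{435^{2}}{9} = 8 \sqrt{7} + \frac{1}{9} \cdot 189225 = 8 \sqrt{7} + 21025 = 21025 + 8 \sqrt{7}$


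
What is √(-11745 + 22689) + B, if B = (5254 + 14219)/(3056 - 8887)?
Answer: -19473/5831 + 24*√19 ≈ 101.27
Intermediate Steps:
B = -19473/5831 (B = 19473/(-5831) = 19473*(-1/5831) = -19473/5831 ≈ -3.3396)
√(-11745 + 22689) + B = √(-11745 + 22689) - 19473/5831 = √10944 - 19473/5831 = 24*√19 - 19473/5831 = -19473/5831 + 24*√19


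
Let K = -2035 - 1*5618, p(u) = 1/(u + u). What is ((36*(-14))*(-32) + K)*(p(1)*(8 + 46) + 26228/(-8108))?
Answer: 408257700/2027 ≈ 2.0141e+5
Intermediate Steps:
p(u) = 1/(2*u)
K = -7653 (K = -2035 - 5618 = -7653)
((36*(-14))*(-32) + K)*(p(1)*(8 + 46) + 26228/(-8108)) = ((36*(-14))*(-32) - 7653)*(((½)/1)*(8 + 46) + 26228/(-8108)) = (-504*(-32) - 7653)*(((½)*1)*54 + 26228*(-1/8108)) = (16128 - 7653)*((½)*54 - 6557/2027) = 8475*(27 - 6557/2027) = 8475*(48172/2027) = 408257700/2027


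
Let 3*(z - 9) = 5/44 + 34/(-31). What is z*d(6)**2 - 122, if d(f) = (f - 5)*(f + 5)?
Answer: 114991/124 ≈ 927.35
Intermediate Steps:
d(f) = (-5 + f)*(5 + f)
z = 11829/1364 (z = 9 + (5/44 + 34/(-31))/3 = 9 + (5*(1/44) + 34*(-1/31))/3 = 9 + (5/44 - 34/31)/3 = 9 + (1/3)*(-1341/1364) = 9 - 447/1364 = 11829/1364 ≈ 8.6723)
z*d(6)**2 - 122 = 11829*(-25 + 6**2)**2/1364 - 122 = 11829*(-25 + 36)**2/1364 - 122 = (11829/1364)*11**2 - 122 = (11829/1364)*121 - 122 = 130119/124 - 122 = 114991/124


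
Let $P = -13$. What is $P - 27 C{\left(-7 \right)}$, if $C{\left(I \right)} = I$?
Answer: $176$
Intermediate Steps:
$P - 27 C{\left(-7 \right)} = -13 - -189 = -13 + 189 = 176$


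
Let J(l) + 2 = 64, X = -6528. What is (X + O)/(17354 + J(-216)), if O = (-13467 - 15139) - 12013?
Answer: -47147/17416 ≈ -2.7071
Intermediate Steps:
O = -40619 (O = -28606 - 12013 = -40619)
J(l) = 62 (J(l) = -2 + 64 = 62)
(X + O)/(17354 + J(-216)) = (-6528 - 40619)/(17354 + 62) = -47147/17416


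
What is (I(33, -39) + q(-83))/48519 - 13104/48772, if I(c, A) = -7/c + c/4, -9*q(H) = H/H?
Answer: -62905230797/234270498132 ≈ -0.26852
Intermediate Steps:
q(H) = -⅑ (q(H) = -H/(9*H) = -⅑*1 = -⅑)
I(c, A) = -7/c + c/4 (I(c, A) = -7/c + c*(¼) = -7/c + c/4)
(I(33, -39) + q(-83))/48519 - 13104/48772 = ((-7/33 + (¼)*33) - ⅑)/48519 - 13104/48772 = ((-7*1/33 + 33/4) - ⅑)*(1/48519) - 13104*1/48772 = ((-7/33 + 33/4) - ⅑)*(1/48519) - 3276/12193 = (1061/132 - ⅑)*(1/48519) - 3276/12193 = (3139/396)*(1/48519) - 3276/12193 = 3139/19213524 - 3276/12193 = -62905230797/234270498132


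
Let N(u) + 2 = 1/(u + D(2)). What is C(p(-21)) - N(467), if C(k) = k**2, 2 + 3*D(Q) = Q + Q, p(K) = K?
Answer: 621526/1403 ≈ 443.00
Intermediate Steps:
D(Q) = -2/3 + 2*Q/3 (D(Q) = -2/3 + (Q + Q)/3 = -2/3 + (2*Q)/3 = -2/3 + 2*Q/3)
N(u) = -2 + 1/(2/3 + u) (N(u) = -2 + 1/(u + (-2/3 + (2/3)*2)) = -2 + 1/(u + (-2/3 + 4/3)) = -2 + 1/(u + 2/3) = -2 + 1/(2/3 + u))
C(p(-21)) - N(467) = (-21)**2 - (-1 - 6*467)/(2 + 3*467) = 441 - (-1 - 2802)/(2 + 1401) = 441 - (-2803)/1403 = 441 - 1*(-2803/1403) = 441 + 2803/1403 = 621526/1403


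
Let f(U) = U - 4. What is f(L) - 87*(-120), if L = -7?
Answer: 10429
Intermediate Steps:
f(U) = -4 + U
f(L) - 87*(-120) = (-4 - 7) - 87*(-120) = -11 + 10440 = 10429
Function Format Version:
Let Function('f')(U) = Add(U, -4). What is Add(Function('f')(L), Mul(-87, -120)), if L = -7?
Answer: 10429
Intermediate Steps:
Function('f')(U) = Add(-4, U)
Add(Function('f')(L), Mul(-87, -120)) = Add(Add(-4, -7), Mul(-87, -120)) = Add(-11, 10440) = 10429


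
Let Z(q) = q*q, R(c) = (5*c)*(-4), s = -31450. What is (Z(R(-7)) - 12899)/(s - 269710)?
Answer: -6701/301160 ≈ -0.022251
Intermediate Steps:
R(c) = -20*c
Z(q) = q²
(Z(R(-7)) - 12899)/(s - 269710) = ((-20*(-7))² - 12899)/(-31450 - 269710) = (140² - 12899)/(-301160) = (19600 - 12899)*(-1/301160) = 6701*(-1/301160) = -6701/301160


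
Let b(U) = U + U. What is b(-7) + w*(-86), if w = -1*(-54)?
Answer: -4658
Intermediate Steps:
w = 54
b(U) = 2*U
b(-7) + w*(-86) = 2*(-7) + 54*(-86) = -14 - 4644 = -4658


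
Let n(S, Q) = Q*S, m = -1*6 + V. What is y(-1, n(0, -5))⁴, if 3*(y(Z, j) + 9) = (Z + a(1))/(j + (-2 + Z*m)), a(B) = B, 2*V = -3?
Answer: 6561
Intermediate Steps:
V = -3/2 (V = (½)*(-3) = -3/2 ≈ -1.5000)
m = -15/2 (m = -1*6 - 3/2 = -6 - 3/2 = -15/2 ≈ -7.5000)
y(Z, j) = -9 + (1 + Z)/(3*(-2 + j - 15*Z/2)) (y(Z, j) = -9 + ((Z + 1)/(j + (-2 + Z*(-15/2))))/3 = -9 + ((1 + Z)/(j + (-2 - 15*Z/2)))/3 = -9 + ((1 + Z)/(-2 + j - 15*Z/2))/3 = -9 + (1 + Z)/(3*(-2 + j - 15*Z/2)))
y(-1, n(0, -5))⁴ = ((-110 - 407*(-1) + 54*(-5*0))/(3*(4 - (-10)*0 + 15*(-1))))⁴ = ((-110 + 407 + 54*0)/(3*(4 - 2*0 - 15)))⁴ = ((-110 + 407 + 0)/(3*(4 + 0 - 15)))⁴ = ((⅓)*297/(-11))⁴ = ((⅓)*(-1/11)*297)⁴ = (-9)⁴ = 6561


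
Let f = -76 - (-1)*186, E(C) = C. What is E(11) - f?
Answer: -99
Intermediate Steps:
f = 110 (f = -76 - 1*(-186) = -76 + 186 = 110)
E(11) - f = 11 - 1*110 = 11 - 110 = -99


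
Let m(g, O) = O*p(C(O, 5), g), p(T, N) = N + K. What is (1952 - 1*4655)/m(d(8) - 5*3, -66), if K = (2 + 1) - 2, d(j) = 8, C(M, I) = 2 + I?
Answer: -901/132 ≈ -6.8258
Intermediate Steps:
K = 1 (K = 3 - 2 = 1)
p(T, N) = 1 + N (p(T, N) = N + 1 = 1 + N)
m(g, O) = O*(1 + g)
(1952 - 1*4655)/m(d(8) - 5*3, -66) = (1952 - 1*4655)/((-66*(1 + (8 - 5*3)))) = (1952 - 4655)/((-66*(1 + (8 - 15)))) = -2703*(-1/(66*(1 - 7))) = -2703/((-66*(-6))) = -2703/396 = -2703*1/396 = -901/132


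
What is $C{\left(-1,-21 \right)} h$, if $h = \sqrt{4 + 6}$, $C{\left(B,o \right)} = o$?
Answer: $- 21 \sqrt{10} \approx -66.408$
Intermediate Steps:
$h = \sqrt{10} \approx 3.1623$
$C{\left(-1,-21 \right)} h = - 21 \sqrt{10}$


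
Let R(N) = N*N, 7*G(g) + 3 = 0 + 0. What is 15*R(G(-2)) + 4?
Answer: 331/49 ≈ 6.7551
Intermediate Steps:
G(g) = -3/7 (G(g) = -3/7 + (0 + 0)/7 = -3/7 + (1/7)*0 = -3/7 + 0 = -3/7)
R(N) = N**2
15*R(G(-2)) + 4 = 15*(-3/7)**2 + 4 = 15*(9/49) + 4 = 135/49 + 4 = 331/49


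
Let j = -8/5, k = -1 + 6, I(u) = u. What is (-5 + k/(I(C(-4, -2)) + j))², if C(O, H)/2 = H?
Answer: 27225/784 ≈ 34.726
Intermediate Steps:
C(O, H) = 2*H
k = 5
j = -8/5 (j = -8*⅕ = -8/5 ≈ -1.6000)
(-5 + k/(I(C(-4, -2)) + j))² = (-5 + 5/(2*(-2) - 8/5))² = (-5 + 5/(-4 - 8/5))² = (-5 + 5/(-28/5))² = (-5 - 5/28*5)² = (-5 - 25/28)² = (-165/28)² = 27225/784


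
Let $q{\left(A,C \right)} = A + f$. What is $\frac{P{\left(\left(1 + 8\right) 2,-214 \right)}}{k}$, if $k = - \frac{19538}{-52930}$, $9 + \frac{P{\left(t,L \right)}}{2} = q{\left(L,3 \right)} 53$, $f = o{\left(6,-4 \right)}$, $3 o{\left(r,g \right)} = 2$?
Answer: $- \frac{1796814710}{29307} \approx -61310.0$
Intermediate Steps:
$o{\left(r,g \right)} = \frac{2}{3}$ ($o{\left(r,g \right)} = \frac{1}{3} \cdot 2 = \frac{2}{3}$)
$f = \frac{2}{3} \approx 0.66667$
$q{\left(A,C \right)} = \frac{2}{3} + A$ ($q{\left(A,C \right)} = A + \frac{2}{3} = \frac{2}{3} + A$)
$P{\left(t,L \right)} = \frac{158}{3} + 106 L$ ($P{\left(t,L \right)} = -18 + 2 \left(\frac{2}{3} + L\right) 53 = -18 + 2 \left(\frac{106}{3} + 53 L\right) = -18 + \left(\frac{212}{3} + 106 L\right) = \frac{158}{3} + 106 L$)
$k = \frac{9769}{26465}$ ($k = \left(-19538\right) \left(- \frac{1}{52930}\right) = \frac{9769}{26465} \approx 0.36913$)
$\frac{P{\left(\left(1 + 8\right) 2,-214 \right)}}{k} = \frac{\frac{158}{3} + 106 \left(-214\right)}{\frac{9769}{26465}} = \left(\frac{158}{3} - 22684\right) \frac{26465}{9769} = \left(- \frac{67894}{3}\right) \frac{26465}{9769} = - \frac{1796814710}{29307}$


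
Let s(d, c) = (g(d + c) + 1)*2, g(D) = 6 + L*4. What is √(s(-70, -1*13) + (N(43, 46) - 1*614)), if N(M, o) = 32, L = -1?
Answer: 24*I ≈ 24.0*I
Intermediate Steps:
g(D) = 2 (g(D) = 6 - 1*4 = 6 - 4 = 2)
s(d, c) = 6 (s(d, c) = (2 + 1)*2 = 3*2 = 6)
√(s(-70, -1*13) + (N(43, 46) - 1*614)) = √(6 + (32 - 1*614)) = √(6 + (32 - 614)) = √(6 - 582) = √(-576) = 24*I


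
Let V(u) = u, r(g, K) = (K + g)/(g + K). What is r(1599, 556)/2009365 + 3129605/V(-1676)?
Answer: -6288518749149/3367695740 ≈ -1867.3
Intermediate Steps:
r(g, K) = 1 (r(g, K) = (K + g)/(K + g) = 1)
r(1599, 556)/2009365 + 3129605/V(-1676) = 1/2009365 + 3129605/(-1676) = 1*(1/2009365) + 3129605*(-1/1676) = 1/2009365 - 3129605/1676 = -6288518749149/3367695740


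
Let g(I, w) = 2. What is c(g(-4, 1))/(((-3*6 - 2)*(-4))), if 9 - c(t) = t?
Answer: 7/80 ≈ 0.087500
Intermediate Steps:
c(t) = 9 - t
c(g(-4, 1))/(((-3*6 - 2)*(-4))) = (9 - 1*2)/(((-3*6 - 2)*(-4))) = (9 - 2)/(((-18 - 2)*(-4))) = 7/((-20*(-4))) = 7/80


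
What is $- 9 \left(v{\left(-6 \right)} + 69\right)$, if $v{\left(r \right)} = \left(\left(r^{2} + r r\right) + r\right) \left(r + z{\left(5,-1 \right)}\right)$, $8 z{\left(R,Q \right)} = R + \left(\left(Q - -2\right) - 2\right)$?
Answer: $2646$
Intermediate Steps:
$z{\left(R,Q \right)} = \frac{Q}{8} + \frac{R}{8}$ ($z{\left(R,Q \right)} = \frac{R + \left(\left(Q - -2\right) - 2\right)}{8} = \frac{R + \left(\left(Q + 2\right) - 2\right)}{8} = \frac{R + \left(\left(2 + Q\right) - 2\right)}{8} = \frac{R + Q}{8} = \frac{Q + R}{8} = \frac{Q}{8} + \frac{R}{8}$)
$v{\left(r \right)} = \left(\frac{1}{2} + r\right) \left(r + 2 r^{2}\right)$ ($v{\left(r \right)} = \left(\left(r^{2} + r r\right) + r\right) \left(r + \left(\frac{1}{8} \left(-1\right) + \frac{1}{8} \cdot 5\right)\right) = \left(\left(r^{2} + r^{2}\right) + r\right) \left(r + \left(- \frac{1}{8} + \frac{5}{8}\right)\right) = \left(2 r^{2} + r\right) \left(r + \frac{1}{2}\right) = \left(r + 2 r^{2}\right) \left(\frac{1}{2} + r\right) = \left(\frac{1}{2} + r\right) \left(r + 2 r^{2}\right)$)
$- 9 \left(v{\left(-6 \right)} + 69\right) = - 9 \left(\frac{1}{2} \left(-6\right) \left(1 + 4 \left(-6\right) + 4 \left(-6\right)^{2}\right) + 69\right) = - 9 \left(\frac{1}{2} \left(-6\right) \left(1 - 24 + 4 \cdot 36\right) + 69\right) = - 9 \left(\frac{1}{2} \left(-6\right) \left(1 - 24 + 144\right) + 69\right) = - 9 \left(\frac{1}{2} \left(-6\right) 121 + 69\right) = - 9 \left(-363 + 69\right) = \left(-9\right) \left(-294\right) = 2646$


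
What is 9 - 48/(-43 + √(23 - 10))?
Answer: 1549/153 + 4*√13/153 ≈ 10.218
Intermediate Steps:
9 - 48/(-43 + √(23 - 10)) = 9 - 48/(-43 + √13)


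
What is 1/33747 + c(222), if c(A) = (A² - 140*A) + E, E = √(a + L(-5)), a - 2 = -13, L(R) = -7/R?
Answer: 614330389/33747 + 4*I*√15/5 ≈ 18204.0 + 3.0984*I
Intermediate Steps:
a = -11 (a = 2 - 13 = -11)
E = 4*I*√15/5 (E = √(-11 - 7/(-5)) = √(-11 - 7*(-⅕)) = √(-11 + 7/5) = √(-48/5) = 4*I*√15/5 ≈ 3.0984*I)
c(A) = A² - 140*A + 4*I*√15/5 (c(A) = (A² - 140*A) + 4*I*√15/5 = A² - 140*A + 4*I*√15/5)
1/33747 + c(222) = 1/33747 + (222² - 140*222 + 4*I*√15/5) = 1/33747 + (49284 - 31080 + 4*I*√15/5) = 1/33747 + (18204 + 4*I*√15/5) = 614330389/33747 + 4*I*√15/5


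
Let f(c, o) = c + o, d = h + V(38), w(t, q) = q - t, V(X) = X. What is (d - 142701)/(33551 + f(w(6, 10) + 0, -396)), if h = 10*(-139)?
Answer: -20579/4737 ≈ -4.3443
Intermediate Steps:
h = -1390
d = -1352 (d = -1390 + 38 = -1352)
(d - 142701)/(33551 + f(w(6, 10) + 0, -396)) = (-1352 - 142701)/(33551 + (((10 - 1*6) + 0) - 396)) = -144053/(33551 + (((10 - 6) + 0) - 396)) = -144053/(33551 + ((4 + 0) - 396)) = -144053/(33551 + (4 - 396)) = -144053/(33551 - 392) = -144053/33159 = -144053*1/33159 = -20579/4737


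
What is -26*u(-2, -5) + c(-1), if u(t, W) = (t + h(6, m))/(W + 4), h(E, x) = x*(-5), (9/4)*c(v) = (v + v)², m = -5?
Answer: 5398/9 ≈ 599.78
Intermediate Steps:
c(v) = 16*v²/9 (c(v) = 4*(v + v)²/9 = 4*(2*v)²/9 = 4*(4*v²)/9 = 16*v²/9)
h(E, x) = -5*x
u(t, W) = (25 + t)/(4 + W) (u(t, W) = (t - 5*(-5))/(W + 4) = (t + 25)/(4 + W) = (25 + t)/(4 + W))
-26*u(-2, -5) + c(-1) = -26*(25 - 2)/(4 - 5) + (16/9)*(-1)² = -26*23/(-1) + (16/9)*1 = -(-26)*23 + 16/9 = -26*(-23) + 16/9 = 598 + 16/9 = 5398/9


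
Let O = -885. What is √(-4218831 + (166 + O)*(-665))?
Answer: 2*I*√935174 ≈ 1934.1*I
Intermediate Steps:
√(-4218831 + (166 + O)*(-665)) = √(-4218831 + (166 - 885)*(-665)) = √(-4218831 - 719*(-665)) = √(-4218831 + 478135) = √(-3740696) = 2*I*√935174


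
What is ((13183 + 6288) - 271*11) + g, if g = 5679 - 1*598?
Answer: 21571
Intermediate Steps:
g = 5081 (g = 5679 - 598 = 5081)
((13183 + 6288) - 271*11) + g = ((13183 + 6288) - 271*11) + 5081 = (19471 - 2981) + 5081 = 16490 + 5081 = 21571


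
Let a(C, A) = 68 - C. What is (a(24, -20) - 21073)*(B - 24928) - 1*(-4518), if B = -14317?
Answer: 825287623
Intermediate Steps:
(a(24, -20) - 21073)*(B - 24928) - 1*(-4518) = ((68 - 1*24) - 21073)*(-14317 - 24928) - 1*(-4518) = ((68 - 24) - 21073)*(-39245) + 4518 = (44 - 21073)*(-39245) + 4518 = -21029*(-39245) + 4518 = 825283105 + 4518 = 825287623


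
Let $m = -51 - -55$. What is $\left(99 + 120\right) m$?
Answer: $876$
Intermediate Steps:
$m = 4$ ($m = -51 + 55 = 4$)
$\left(99 + 120\right) m = \left(99 + 120\right) 4 = 219 \cdot 4 = 876$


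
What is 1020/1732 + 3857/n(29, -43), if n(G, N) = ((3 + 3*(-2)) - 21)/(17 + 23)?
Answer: -8349640/1299 ≈ -6427.7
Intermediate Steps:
n(G, N) = -⅗ (n(G, N) = ((3 - 6) - 21)/40 = (-3 - 21)*(1/40) = -24*1/40 = -⅗)
1020/1732 + 3857/n(29, -43) = 1020/1732 + 3857/(-⅗) = 1020*(1/1732) + 3857*(-5/3) = 255/433 - 19285/3 = -8349640/1299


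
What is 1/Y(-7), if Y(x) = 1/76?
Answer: 76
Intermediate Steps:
Y(x) = 1/76
1/Y(-7) = 1/(1/76) = 76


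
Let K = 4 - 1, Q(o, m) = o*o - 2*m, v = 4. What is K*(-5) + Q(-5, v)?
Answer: 2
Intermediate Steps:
Q(o, m) = o² - 2*m
K = 3
K*(-5) + Q(-5, v) = 3*(-5) + ((-5)² - 2*4) = -15 + (25 - 8) = -15 + 17 = 2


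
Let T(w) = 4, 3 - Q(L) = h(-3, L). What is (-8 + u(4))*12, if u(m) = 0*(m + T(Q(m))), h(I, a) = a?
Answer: -96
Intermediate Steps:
Q(L) = 3 - L
u(m) = 0 (u(m) = 0*(m + 4) = 0*(4 + m) = 0)
(-8 + u(4))*12 = (-8 + 0)*12 = -8*12 = -96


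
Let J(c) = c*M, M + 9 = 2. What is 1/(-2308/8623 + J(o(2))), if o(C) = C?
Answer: -8623/123030 ≈ -0.070089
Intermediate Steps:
M = -7 (M = -9 + 2 = -7)
J(c) = -7*c (J(c) = c*(-7) = -7*c)
1/(-2308/8623 + J(o(2))) = 1/(-2308/8623 - 7*2) = 1/(-2308*1/8623 - 14) = 1/(-2308/8623 - 14) = 1/(-123030/8623) = -8623/123030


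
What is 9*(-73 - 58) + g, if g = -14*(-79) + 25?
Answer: -48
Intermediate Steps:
g = 1131 (g = 1106 + 25 = 1131)
9*(-73 - 58) + g = 9*(-73 - 58) + 1131 = 9*(-131) + 1131 = -1179 + 1131 = -48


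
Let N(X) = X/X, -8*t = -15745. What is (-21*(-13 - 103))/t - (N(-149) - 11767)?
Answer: 185275158/15745 ≈ 11767.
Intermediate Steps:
t = 15745/8 (t = -1/8*(-15745) = 15745/8 ≈ 1968.1)
N(X) = 1
(-21*(-13 - 103))/t - (N(-149) - 11767) = (-21*(-13 - 103))/(15745/8) - (1 - 11767) = -21*(-116)*(8/15745) - 1*(-11766) = 2436*(8/15745) + 11766 = 19488/15745 + 11766 = 185275158/15745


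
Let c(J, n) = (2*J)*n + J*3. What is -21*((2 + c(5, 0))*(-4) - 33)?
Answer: 2121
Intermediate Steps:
c(J, n) = 3*J + 2*J*n (c(J, n) = 2*J*n + 3*J = 3*J + 2*J*n)
-21*((2 + c(5, 0))*(-4) - 33) = -21*((2 + 5*(3 + 2*0))*(-4) - 33) = -21*((2 + 5*(3 + 0))*(-4) - 33) = -21*((2 + 5*3)*(-4) - 33) = -21*((2 + 15)*(-4) - 33) = -21*(17*(-4) - 33) = -21*(-68 - 33) = -21*(-101) = 2121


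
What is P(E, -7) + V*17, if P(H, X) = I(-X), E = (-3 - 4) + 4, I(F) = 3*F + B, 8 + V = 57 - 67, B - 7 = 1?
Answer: -277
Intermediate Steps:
B = 8 (B = 7 + 1 = 8)
V = -18 (V = -8 + (57 - 67) = -8 - 10 = -18)
I(F) = 8 + 3*F (I(F) = 3*F + 8 = 8 + 3*F)
E = -3 (E = -7 + 4 = -3)
P(H, X) = 8 - 3*X (P(H, X) = 8 + 3*(-X) = 8 - 3*X)
P(E, -7) + V*17 = (8 - 3*(-7)) - 18*17 = (8 + 21) - 306 = 29 - 306 = -277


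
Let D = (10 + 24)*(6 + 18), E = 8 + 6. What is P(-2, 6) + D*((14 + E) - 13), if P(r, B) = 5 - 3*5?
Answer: 12230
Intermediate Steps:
E = 14
P(r, B) = -10 (P(r, B) = 5 - 15 = -10)
D = 816 (D = 34*24 = 816)
P(-2, 6) + D*((14 + E) - 13) = -10 + 816*((14 + 14) - 13) = -10 + 816*(28 - 13) = -10 + 816*15 = -10 + 12240 = 12230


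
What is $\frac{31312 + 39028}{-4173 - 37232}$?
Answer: $- \frac{14068}{8281} \approx -1.6988$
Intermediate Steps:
$\frac{31312 + 39028}{-4173 - 37232} = \frac{70340}{-41405} = 70340 \left(- \frac{1}{41405}\right) = - \frac{14068}{8281}$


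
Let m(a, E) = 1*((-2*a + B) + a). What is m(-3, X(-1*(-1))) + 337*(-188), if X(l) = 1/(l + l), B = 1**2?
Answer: -63352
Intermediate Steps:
B = 1
X(l) = 1/(2*l)
m(a, E) = 1 - a (m(a, E) = 1*((-2*a + 1) + a) = 1*((1 - 2*a) + a) = 1*(1 - a) = 1 - a)
m(-3, X(-1*(-1))) + 337*(-188) = (1 - 1*(-3)) + 337*(-188) = (1 + 3) - 63356 = 4 - 63356 = -63352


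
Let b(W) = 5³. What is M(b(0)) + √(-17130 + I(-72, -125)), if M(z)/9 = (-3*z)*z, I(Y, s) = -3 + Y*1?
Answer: -421875 + I*√17205 ≈ -4.2188e+5 + 131.17*I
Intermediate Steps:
b(W) = 125
I(Y, s) = -3 + Y
M(z) = -27*z² (M(z) = 9*((-3*z)*z) = 9*(-3*z²) = -27*z²)
M(b(0)) + √(-17130 + I(-72, -125)) = -27*125² + √(-17130 + (-3 - 72)) = -27*15625 + √(-17130 - 75) = -421875 + √(-17205) = -421875 + I*√17205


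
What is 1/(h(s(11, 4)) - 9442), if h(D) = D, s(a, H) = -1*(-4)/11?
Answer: -11/103858 ≈ -0.00010591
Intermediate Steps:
s(a, H) = 4/11 (s(a, H) = 4*(1/11) = 4/11)
1/(h(s(11, 4)) - 9442) = 1/(4/11 - 9442) = 1/(-103858/11) = -11/103858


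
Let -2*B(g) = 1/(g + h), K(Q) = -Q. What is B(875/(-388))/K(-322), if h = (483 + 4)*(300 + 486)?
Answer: -97/23911485101 ≈ -4.0566e-9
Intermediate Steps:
h = 382782 (h = 487*786 = 382782)
B(g) = -1/(2*(382782 + g)) (B(g) = -1/(2*(g + 382782)) = -1/(2*(382782 + g)))
B(875/(-388))/K(-322) = (-1/(765564 + 2*(875/(-388))))/((-1*(-322))) = -1/(765564 + 2*(875*(-1/388)))/322 = -1/(765564 + 2*(-875/388))*(1/322) = -1/(765564 - 875/194)*(1/322) = -1/148518541/194*(1/322) = -1*194/148518541*(1/322) = -194/148518541*1/322 = -97/23911485101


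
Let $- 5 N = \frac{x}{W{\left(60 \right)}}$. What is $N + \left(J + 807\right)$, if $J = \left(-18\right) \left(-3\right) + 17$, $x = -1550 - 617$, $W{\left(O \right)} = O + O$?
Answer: $\frac{528967}{600} \approx 881.61$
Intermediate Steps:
$W{\left(O \right)} = 2 O$
$x = -2167$ ($x = -1550 - 617 = -2167$)
$J = 71$ ($J = 54 + 17 = 71$)
$N = \frac{2167}{600}$ ($N = - \frac{\left(-2167\right) \frac{1}{2 \cdot 60}}{5} = - \frac{\left(-2167\right) \frac{1}{120}}{5} = \left(- \frac{1}{5}\right) \left(- \frac{2167}{120}\right) = \frac{2167}{600} \approx 3.6117$)
$N + \left(J + 807\right) = \frac{2167}{600} + \left(71 + 807\right) = \frac{2167}{600} + 878 = \frac{528967}{600}$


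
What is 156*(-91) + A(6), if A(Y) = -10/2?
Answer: -14201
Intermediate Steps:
A(Y) = -5 (A(Y) = -10*1/2 = -5)
156*(-91) + A(6) = 156*(-91) - 5 = -14196 - 5 = -14201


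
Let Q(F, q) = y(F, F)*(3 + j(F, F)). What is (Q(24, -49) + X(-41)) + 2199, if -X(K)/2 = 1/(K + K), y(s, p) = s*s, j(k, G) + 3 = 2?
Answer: 137392/41 ≈ 3351.0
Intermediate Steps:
j(k, G) = -1 (j(k, G) = -3 + 2 = -1)
y(s, p) = s**2
Q(F, q) = 2*F**2 (Q(F, q) = F**2*(3 - 1) = F**2*2 = 2*F**2)
X(K) = -1/K (X(K) = -2/(K + K) = -2*1/(2*K) = -1/K)
(Q(24, -49) + X(-41)) + 2199 = (2*24**2 - 1/(-41)) + 2199 = (2*576 - 1*(-1/41)) + 2199 = (1152 + 1/41) + 2199 = 47233/41 + 2199 = 137392/41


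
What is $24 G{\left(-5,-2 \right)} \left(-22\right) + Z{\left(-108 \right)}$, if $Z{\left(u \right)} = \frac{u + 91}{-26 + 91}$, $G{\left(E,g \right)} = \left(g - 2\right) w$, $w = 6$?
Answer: $\frac{823663}{65} \approx 12672.0$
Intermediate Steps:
$G{\left(E,g \right)} = -12 + 6 g$ ($G{\left(E,g \right)} = \left(g - 2\right) 6 = \left(-2 + g\right) 6 = -12 + 6 g$)
$Z{\left(u \right)} = \frac{7}{5} + \frac{u}{65}$ ($Z{\left(u \right)} = \frac{91 + u}{65} = \left(91 + u\right) \frac{1}{65} = \frac{7}{5} + \frac{u}{65}$)
$24 G{\left(-5,-2 \right)} \left(-22\right) + Z{\left(-108 \right)} = 24 \left(-12 + 6 \left(-2\right)\right) \left(-22\right) + \left(\frac{7}{5} + \frac{1}{65} \left(-108\right)\right) = 24 \left(-12 - 12\right) \left(-22\right) + \left(\frac{7}{5} - \frac{108}{65}\right) = 24 \left(-24\right) \left(-22\right) - \frac{17}{65} = \left(-576\right) \left(-22\right) - \frac{17}{65} = 12672 - \frac{17}{65} = \frac{823663}{65}$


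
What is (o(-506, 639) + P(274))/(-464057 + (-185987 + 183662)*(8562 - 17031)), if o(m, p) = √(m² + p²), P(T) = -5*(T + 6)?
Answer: -25/343328 + √664357/19226368 ≈ -3.0423e-5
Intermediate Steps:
P(T) = -30 - 5*T (P(T) = -5*(6 + T) = -30 - 5*T)
(o(-506, 639) + P(274))/(-464057 + (-185987 + 183662)*(8562 - 17031)) = (√((-506)² + 639²) + (-30 - 5*274))/(-464057 + (-185987 + 183662)*(8562 - 17031)) = (√(256036 + 408321) + (-30 - 1370))/(-464057 - 2325*(-8469)) = (√664357 - 1400)/(-464057 + 19690425) = (-1400 + √664357)/19226368 = (-1400 + √664357)*(1/19226368) = -25/343328 + √664357/19226368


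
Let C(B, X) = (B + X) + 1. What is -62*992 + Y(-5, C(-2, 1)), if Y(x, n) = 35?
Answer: -61469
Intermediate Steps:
C(B, X) = 1 + B + X
-62*992 + Y(-5, C(-2, 1)) = -62*992 + 35 = -61504 + 35 = -61469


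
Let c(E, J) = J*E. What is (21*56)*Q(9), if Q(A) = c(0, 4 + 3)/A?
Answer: 0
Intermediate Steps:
c(E, J) = E*J
Q(A) = 0 (Q(A) = (0*(4 + 3))/A = (0*7)/A = 0/A = 0)
(21*56)*Q(9) = (21*56)*0 = 1176*0 = 0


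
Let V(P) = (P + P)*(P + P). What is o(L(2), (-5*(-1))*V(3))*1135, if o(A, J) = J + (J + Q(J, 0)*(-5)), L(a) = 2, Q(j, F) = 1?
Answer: 402925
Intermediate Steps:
V(P) = 4*P² (V(P) = (2*P)*(2*P) = 4*P²)
o(A, J) = -5 + 2*J (o(A, J) = J + (J + 1*(-5)) = J + (J - 5) = J + (-5 + J) = -5 + 2*J)
o(L(2), (-5*(-1))*V(3))*1135 = (-5 + 2*((-5*(-1))*(4*3²)))*1135 = (-5 + 2*(5*(4*9)))*1135 = (-5 + 2*(5*36))*1135 = (-5 + 2*180)*1135 = (-5 + 360)*1135 = 355*1135 = 402925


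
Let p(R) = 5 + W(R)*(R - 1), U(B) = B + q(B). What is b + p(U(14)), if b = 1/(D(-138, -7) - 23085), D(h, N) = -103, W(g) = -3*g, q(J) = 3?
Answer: -18805469/23188 ≈ -811.00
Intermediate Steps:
U(B) = 3 + B (U(B) = B + 3 = 3 + B)
p(R) = 5 - 3*R*(-1 + R) (p(R) = 5 + (-3*R)*(R - 1) = 5 + (-3*R)*(-1 + R) = 5 - 3*R*(-1 + R))
b = -1/23188 (b = 1/(-103 - 23085) = 1/(-23188) = -1/23188 ≈ -4.3126e-5)
b + p(U(14)) = -1/23188 + (5 - 3*(3 + 14)² + 3*(3 + 14)) = -1/23188 + (5 - 3*17² + 3*17) = -1/23188 + (5 - 3*289 + 51) = -1/23188 + (5 - 867 + 51) = -1/23188 - 811 = -18805469/23188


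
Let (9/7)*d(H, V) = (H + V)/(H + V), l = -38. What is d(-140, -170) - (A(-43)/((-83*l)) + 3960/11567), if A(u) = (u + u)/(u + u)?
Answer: 142863563/328340862 ≈ 0.43511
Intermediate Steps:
A(u) = 1 (A(u) = (2*u)/((2*u)) = (2*u)*(1/(2*u)) = 1)
d(H, V) = 7/9 (d(H, V) = 7*((H + V)/(H + V))/9 = (7/9)*1 = 7/9)
d(-140, -170) - (A(-43)/((-83*l)) + 3960/11567) = 7/9 - (1/(-83*(-38)) + 3960/11567) = 7/9 - (1/3154 + 3960*(1/11567)) = 7/9 - (1*(1/3154) + 3960/11567) = 7/9 - (1/3154 + 3960/11567) = 7/9 - 1*12501407/36482318 = 7/9 - 12501407/36482318 = 142863563/328340862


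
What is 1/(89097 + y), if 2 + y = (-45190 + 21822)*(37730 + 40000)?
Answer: -1/1816305545 ≈ -5.5057e-10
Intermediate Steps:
y = -1816394642 (y = -2 + (-45190 + 21822)*(37730 + 40000) = -2 - 23368*77730 = -2 - 1816394640 = -1816394642)
1/(89097 + y) = 1/(89097 - 1816394642) = 1/(-1816305545) = -1/1816305545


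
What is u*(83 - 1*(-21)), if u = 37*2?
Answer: 7696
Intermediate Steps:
u = 74
u*(83 - 1*(-21)) = 74*(83 - 1*(-21)) = 74*(83 + 21) = 74*104 = 7696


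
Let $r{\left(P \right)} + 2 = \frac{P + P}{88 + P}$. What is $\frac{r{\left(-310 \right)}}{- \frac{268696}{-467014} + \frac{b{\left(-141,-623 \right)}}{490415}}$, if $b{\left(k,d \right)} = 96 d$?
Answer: $\frac{6190018130}{3540046893} \approx 1.7486$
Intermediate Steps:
$r{\left(P \right)} = -2 + \frac{2 P}{88 + P}$ ($r{\left(P \right)} = -2 + \frac{P + P}{88 + P} = -2 + \frac{2 P}{88 + P}$)
$\frac{r{\left(-310 \right)}}{- \frac{268696}{-467014} + \frac{b{\left(-141,-623 \right)}}{490415}} = \frac{\left(-176\right) \frac{1}{88 - 310}}{- \frac{268696}{-467014} + \frac{96 \left(-623\right)}{490415}} = \frac{\left(-176\right) \frac{1}{-222}}{\left(-268696\right) \left(- \frac{1}{467014}\right) - \frac{59808}{490415}} = \frac{\left(-176\right) \left(- \frac{1}{222}\right)}{\frac{134348}{233507} - \frac{59808}{490415}} = \frac{88}{111 \cdot \frac{51920687764}{114515335405}} = \frac{88}{111} \cdot \frac{114515335405}{51920687764} = \frac{6190018130}{3540046893}$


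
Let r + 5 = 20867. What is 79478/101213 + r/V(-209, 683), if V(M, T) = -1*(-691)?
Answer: 309489272/9991169 ≈ 30.976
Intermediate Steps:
V(M, T) = 691
r = 20862 (r = -5 + 20867 = 20862)
79478/101213 + r/V(-209, 683) = 79478/101213 + 20862/691 = 79478*(1/101213) + 20862*(1/691) = 11354/14459 + 20862/691 = 309489272/9991169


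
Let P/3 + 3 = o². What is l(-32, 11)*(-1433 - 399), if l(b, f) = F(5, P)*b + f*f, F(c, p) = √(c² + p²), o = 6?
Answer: -221672 + 996608*√34 ≈ 5.5895e+6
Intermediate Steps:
P = 99 (P = -9 + 3*6² = -9 + 3*36 = -9 + 108 = 99)
l(b, f) = f² + 17*b*√34 (l(b, f) = √(5² + 99²)*b + f*f = √(25 + 9801)*b + f² = √9826*b + f² = (17*√34)*b + f² = 17*b*√34 + f² = f² + 17*b*√34)
l(-32, 11)*(-1433 - 399) = (11² + 17*(-32)*√34)*(-1433 - 399) = (121 - 544*√34)*(-1832) = -221672 + 996608*√34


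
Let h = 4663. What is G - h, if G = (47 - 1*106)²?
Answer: -1182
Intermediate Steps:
G = 3481 (G = (47 - 106)² = (-59)² = 3481)
G - h = 3481 - 1*4663 = 3481 - 4663 = -1182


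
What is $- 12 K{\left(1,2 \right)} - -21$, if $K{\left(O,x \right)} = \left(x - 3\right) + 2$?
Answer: $9$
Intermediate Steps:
$K{\left(O,x \right)} = -1 + x$ ($K{\left(O,x \right)} = \left(-3 + x\right) + 2 = -1 + x$)
$- 12 K{\left(1,2 \right)} - -21 = - 12 \left(-1 + 2\right) - -21 = \left(-12\right) 1 + \left(-4 + 25\right) = -12 + 21 = 9$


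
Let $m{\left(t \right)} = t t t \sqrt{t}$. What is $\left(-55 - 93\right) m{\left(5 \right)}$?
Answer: $- 18500 \sqrt{5} \approx -41367.0$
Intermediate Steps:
$m{\left(t \right)} = t^{\frac{7}{2}}$ ($m{\left(t \right)} = t^{2} t \sqrt{t} = t^{3} \sqrt{t} = t^{\frac{7}{2}}$)
$\left(-55 - 93\right) m{\left(5 \right)} = \left(-55 - 93\right) 5^{\frac{7}{2}} = - 148 \cdot 125 \sqrt{5} = - 18500 \sqrt{5}$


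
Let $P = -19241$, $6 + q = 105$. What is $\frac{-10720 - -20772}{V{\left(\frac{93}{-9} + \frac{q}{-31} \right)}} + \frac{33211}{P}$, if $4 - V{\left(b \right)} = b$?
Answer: $\frac{8966522773}{15681415} \approx 571.79$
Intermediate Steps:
$q = 99$ ($q = -6 + 105 = 99$)
$V{\left(b \right)} = 4 - b$
$\frac{-10720 - -20772}{V{\left(\frac{93}{-9} + \frac{q}{-31} \right)}} + \frac{33211}{P} = \frac{-10720 - -20772}{4 - \left(\frac{93}{-9} + \frac{99}{-31}\right)} + \frac{33211}{-19241} = \frac{-10720 + 20772}{4 - \left(93 \left(- \frac{1}{9}\right) + 99 \left(- \frac{1}{31}\right)\right)} + 33211 \left(- \frac{1}{19241}\right) = \frac{10052}{4 - \left(- \frac{31}{3} - \frac{99}{31}\right)} - \frac{33211}{19241} = \frac{10052}{4 - - \frac{1258}{93}} - \frac{33211}{19241} = \frac{10052}{4 + \frac{1258}{93}} - \frac{33211}{19241} = \frac{10052}{\frac{1630}{93}} - \frac{33211}{19241} = 10052 \cdot \frac{93}{1630} - \frac{33211}{19241} = \frac{467418}{815} - \frac{33211}{19241} = \frac{8966522773}{15681415}$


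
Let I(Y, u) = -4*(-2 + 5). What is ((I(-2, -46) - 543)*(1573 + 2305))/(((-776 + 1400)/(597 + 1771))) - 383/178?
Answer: -18899980899/2314 ≈ -8.1677e+6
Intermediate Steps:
I(Y, u) = -12 (I(Y, u) = -4*3 = -12)
((I(-2, -46) - 543)*(1573 + 2305))/(((-776 + 1400)/(597 + 1771))) - 383/178 = ((-12 - 543)*(1573 + 2305))/(((-776 + 1400)/(597 + 1771))) - 383/178 = (-555*3878)/((624/2368)) - 383*1/178 = -2152290/(624*(1/2368)) - 383/178 = -2152290/39/148 - 383/178 = -2152290*148/39 - 383/178 = -106179640/13 - 383/178 = -18899980899/2314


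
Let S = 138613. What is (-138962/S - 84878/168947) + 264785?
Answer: 6200766219147907/23418250511 ≈ 2.6478e+5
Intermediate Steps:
(-138962/S - 84878/168947) + 264785 = (-138962/138613 - 84878/168947) + 264785 = -35242407228/23418250511 + 264785 = 6200766219147907/23418250511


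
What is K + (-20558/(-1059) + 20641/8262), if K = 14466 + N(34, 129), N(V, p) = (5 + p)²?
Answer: 94622212097/2916486 ≈ 32444.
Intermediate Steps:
K = 32422 (K = 14466 + (5 + 129)² = 14466 + 134² = 14466 + 17956 = 32422)
K + (-20558/(-1059) + 20641/8262) = 32422 + (-20558/(-1059) + 20641/8262) = 32422 + (-20558*(-1/1059) + 20641*(1/8262)) = 32422 + (20558/1059 + 20641/8262) = 32422 + 63903005/2916486 = 94622212097/2916486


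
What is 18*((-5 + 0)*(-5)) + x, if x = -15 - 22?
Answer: 413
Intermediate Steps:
x = -37
18*((-5 + 0)*(-5)) + x = 18*((-5 + 0)*(-5)) - 37 = 18*(-5*(-5)) - 37 = 18*25 - 37 = 450 - 37 = 413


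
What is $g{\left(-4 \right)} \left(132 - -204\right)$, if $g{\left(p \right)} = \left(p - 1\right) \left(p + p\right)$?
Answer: $13440$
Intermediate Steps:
$g{\left(p \right)} = 2 p \left(-1 + p\right)$ ($g{\left(p \right)} = \left(-1 + p\right) 2 p = 2 p \left(-1 + p\right)$)
$g{\left(-4 \right)} \left(132 - -204\right) = 2 \left(-4\right) \left(-1 - 4\right) \left(132 - -204\right) = 2 \left(-4\right) \left(-5\right) \left(132 + 204\right) = 40 \cdot 336 = 13440$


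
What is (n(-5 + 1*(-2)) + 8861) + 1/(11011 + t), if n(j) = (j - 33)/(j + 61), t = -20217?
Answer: 2202323735/248562 ≈ 8860.3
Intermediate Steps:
n(j) = (-33 + j)/(61 + j)
(n(-5 + 1*(-2)) + 8861) + 1/(11011 + t) = ((-33 + (-5 + 1*(-2)))/(61 + (-5 + 1*(-2))) + 8861) + 1/(11011 - 20217) = ((-33 + (-5 - 2))/(61 + (-5 - 2)) + 8861) + 1/(-9206) = ((-33 - 7)/(61 - 7) + 8861) - 1/9206 = (-40/54 + 8861) - 1/9206 = ((1/54)*(-40) + 8861) - 1/9206 = (-20/27 + 8861) - 1/9206 = 239227/27 - 1/9206 = 2202323735/248562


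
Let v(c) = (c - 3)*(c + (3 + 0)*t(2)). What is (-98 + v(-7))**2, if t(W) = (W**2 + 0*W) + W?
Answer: 43264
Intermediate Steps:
t(W) = W + W**2 (t(W) = (W**2 + 0) + W = W**2 + W = W + W**2)
v(c) = (-3 + c)*(18 + c) (v(c) = (c - 3)*(c + (3 + 0)*(2*(1 + 2))) = (-3 + c)*(c + 3*(2*3)) = (-3 + c)*(c + 3*6) = (-3 + c)*(c + 18) = (-3 + c)*(18 + c))
(-98 + v(-7))**2 = (-98 + (-54 + (-7)**2 + 15*(-7)))**2 = (-98 + (-54 + 49 - 105))**2 = (-98 - 110)**2 = (-208)**2 = 43264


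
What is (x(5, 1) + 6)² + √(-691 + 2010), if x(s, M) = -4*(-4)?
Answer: 484 + √1319 ≈ 520.32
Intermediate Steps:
x(s, M) = 16
(x(5, 1) + 6)² + √(-691 + 2010) = (16 + 6)² + √(-691 + 2010) = 22² + √1319 = 484 + √1319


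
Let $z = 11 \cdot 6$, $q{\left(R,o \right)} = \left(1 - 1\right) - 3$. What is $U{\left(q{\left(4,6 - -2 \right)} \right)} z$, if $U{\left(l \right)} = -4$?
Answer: $-264$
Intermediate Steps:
$q{\left(R,o \right)} = -3$ ($q{\left(R,o \right)} = 0 - 3 = -3$)
$z = 66$
$U{\left(q{\left(4,6 - -2 \right)} \right)} z = \left(-4\right) 66 = -264$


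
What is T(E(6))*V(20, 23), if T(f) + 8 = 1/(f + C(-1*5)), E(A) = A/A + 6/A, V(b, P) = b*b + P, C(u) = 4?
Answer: -6627/2 ≈ -3313.5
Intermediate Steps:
V(b, P) = P + b² (V(b, P) = b² + P = P + b²)
E(A) = 1 + 6/A
T(f) = -8 + 1/(4 + f) (T(f) = -8 + 1/(f + 4) = -8 + 1/(4 + f))
T(E(6))*V(20, 23) = ((-31 - 8*(6 + 6)/6)/(4 + (6 + 6)/6))*(23 + 20²) = ((-31 - 4*12/3)/(4 + (⅙)*12))*(23 + 400) = ((-31 - 8*2)/(4 + 2))*423 = ((-31 - 16)/6)*423 = ((⅙)*(-47))*423 = -47/6*423 = -6627/2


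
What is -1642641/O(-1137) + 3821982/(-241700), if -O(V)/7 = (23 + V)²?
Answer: -1171586581743/74987183300 ≈ -15.624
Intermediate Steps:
O(V) = -7*(23 + V)²
-1642641/O(-1137) + 3821982/(-241700) = -1642641*(-1/(7*(23 - 1137)²)) + 3821982/(-241700) = -1642641/((-7*(-1114)²)) + 3821982*(-1/241700) = -1642641/((-7*1240996)) - 1910991/120850 = -1642641/(-8686972) - 1910991/120850 = -1642641*(-1/8686972) - 1910991/120850 = 234663/1240996 - 1910991/120850 = -1171586581743/74987183300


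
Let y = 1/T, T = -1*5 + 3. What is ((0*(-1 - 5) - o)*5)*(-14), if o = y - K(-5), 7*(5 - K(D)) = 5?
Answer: -335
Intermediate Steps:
K(D) = 30/7 (K(D) = 5 - ⅐*5 = 5 - 5/7 = 30/7)
T = -2 (T = -5 + 3 = -2)
y = -½ (y = 1/(-2) = -½ ≈ -0.50000)
o = -67/14 (o = -½ - 1*30/7 = -½ - 30/7 = -67/14 ≈ -4.7857)
((0*(-1 - 5) - o)*5)*(-14) = ((0*(-1 - 5) - 1*(-67/14))*5)*(-14) = ((0*(-6) + 67/14)*5)*(-14) = ((0 + 67/14)*5)*(-14) = ((67/14)*5)*(-14) = (335/14)*(-14) = -335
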